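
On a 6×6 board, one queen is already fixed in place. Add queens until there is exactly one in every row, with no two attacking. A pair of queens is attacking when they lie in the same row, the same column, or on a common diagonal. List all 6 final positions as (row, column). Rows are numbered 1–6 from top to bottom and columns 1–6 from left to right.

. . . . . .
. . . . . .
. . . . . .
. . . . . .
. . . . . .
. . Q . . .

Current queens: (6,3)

Row 1: attacked by (6,3)→{3}. Safe: 1, 2, 4, 5, 6. Place at column 4.
Row 2: attacked by (1,4)→{3,4,5}; (6,3)→{3}. Safe: 1, 2, 6. Place at column 1.
Row 3: attacked by (1,4)→{2,4,6}; (2,1)→{1,2}; (6,3)→{3,6}. Safe: 5. Place at column 5.
Row 4: attacked by (1,4)→{1,4}; (2,1)→{1,3}; (3,5)→{4,5,6}; (6,3)→{1,3,5}. Safe: 2. Place at column 2.
Row 5: attacked by (1,4)→{4}; (2,1)→{1,4}; (3,5)→{3,5}; (4,2)→{1,2,3}; (6,3)→{2,3,4}. Safe: 6. Place at column 6.
Columns [4, 1, 5, 2, 6, 3], r−c [-3, 1, -2, 2, -1, 3], r+c [5, 3, 8, 6, 11, 9] are all distinct, so no two queens attack.

(1,4) (2,1) (3,5) (4,2) (5,6) (6,3)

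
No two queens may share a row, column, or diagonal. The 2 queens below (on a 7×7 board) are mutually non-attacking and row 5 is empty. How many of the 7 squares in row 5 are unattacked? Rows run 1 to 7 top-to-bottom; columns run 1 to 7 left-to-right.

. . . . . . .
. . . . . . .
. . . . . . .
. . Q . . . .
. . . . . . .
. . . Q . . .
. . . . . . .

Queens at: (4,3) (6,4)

3

(4,3) attacks row 5 at column 3 and diagonals 2, 4.
(6,4) attacks row 5 at column 4 and diagonals 3, 5.
Attacked columns: {2, 3, 4, 5}. Safe: {1, 6, 7}.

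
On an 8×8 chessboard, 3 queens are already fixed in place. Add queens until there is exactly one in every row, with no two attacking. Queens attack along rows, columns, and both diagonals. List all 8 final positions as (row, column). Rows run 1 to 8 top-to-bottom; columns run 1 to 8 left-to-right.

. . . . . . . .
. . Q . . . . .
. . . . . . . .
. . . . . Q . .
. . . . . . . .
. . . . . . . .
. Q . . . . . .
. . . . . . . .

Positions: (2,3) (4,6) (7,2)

Row 1: attacked by (2,3)→{2,3,4}; (4,6)→{3,6}; (7,2)→{2,8}. Safe: 1, 5, 7. Place at column 7.
Row 3: attacked by (1,7)→{5,7}; (2,3)→{2,3,4}; (4,6)→{5,6,7}; (7,2)→{2,6}. Safe: 1, 8. Place at column 1.
Row 5: attacked by (1,7)→{3,7}; (2,3)→{3,6}; (3,1)→{1,3}; (4,6)→{5,6,7}; (7,2)→{2,4}. Safe: 8. Place at column 8.
Row 6: attacked by (1,7)→{2,7}; (2,3)→{3,7}; (3,1)→{1,4}; (4,6)→{4,6,8}; (5,8)→{7,8}; (7,2)→{1,2,3}. Safe: 5. Place at column 5.
Row 8: attacked by (1,7)→{7}; (2,3)→{3}; (3,1)→{1,6}; (4,6)→{2,6}; (5,8)→{5,8}; (6,5)→{3,5,7}; (7,2)→{1,2,3}. Safe: 4. Place at column 4.
Columns [7, 3, 1, 6, 8, 5, 2, 4], r−c [-6, -1, 2, -2, -3, 1, 5, 4], r+c [8, 5, 4, 10, 13, 11, 9, 12] are all distinct, so no two queens attack.

(1,7) (2,3) (3,1) (4,6) (5,8) (6,5) (7,2) (8,4)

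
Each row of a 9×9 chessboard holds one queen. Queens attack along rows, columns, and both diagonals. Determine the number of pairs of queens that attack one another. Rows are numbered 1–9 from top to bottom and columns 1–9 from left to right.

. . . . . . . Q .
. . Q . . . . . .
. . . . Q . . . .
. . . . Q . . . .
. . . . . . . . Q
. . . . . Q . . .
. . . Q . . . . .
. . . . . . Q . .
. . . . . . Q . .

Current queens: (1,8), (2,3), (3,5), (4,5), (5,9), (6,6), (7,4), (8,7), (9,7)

Same column: (3,5)–(4,5) (column 5); (8,7)–(9,7) (column 7).
Same diagonal: (1,8)–(4,5) (|1−4| = |8−5| = 3); (2,3)–(4,5) (|2−4| = |3−5| = 2).
Total attacking pairs: 4.

4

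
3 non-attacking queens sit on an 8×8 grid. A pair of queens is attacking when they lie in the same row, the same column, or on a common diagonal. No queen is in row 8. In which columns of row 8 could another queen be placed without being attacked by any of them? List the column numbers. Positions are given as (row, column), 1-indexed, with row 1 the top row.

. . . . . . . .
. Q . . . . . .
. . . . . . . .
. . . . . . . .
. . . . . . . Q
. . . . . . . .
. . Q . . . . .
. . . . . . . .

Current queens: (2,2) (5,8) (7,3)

(2,2) attacks row 8 at column 2 and diagonals 8.
(5,8) attacks row 8 at column 8 and diagonals 5.
(7,3) attacks row 8 at column 3 and diagonals 2, 4.
Attacked columns: {2, 3, 4, 5, 8}. Safe: {1, 6, 7}.

columns 1, 6, 7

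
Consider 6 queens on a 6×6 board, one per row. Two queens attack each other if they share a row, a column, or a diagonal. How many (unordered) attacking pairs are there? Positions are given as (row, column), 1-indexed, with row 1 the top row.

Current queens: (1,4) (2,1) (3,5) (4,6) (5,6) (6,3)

Same column: (4,6)–(5,6) (column 6).
Same diagonal: (3,5)–(4,6) (|3−4| = |5−6| = 1).
Total attacking pairs: 2.

2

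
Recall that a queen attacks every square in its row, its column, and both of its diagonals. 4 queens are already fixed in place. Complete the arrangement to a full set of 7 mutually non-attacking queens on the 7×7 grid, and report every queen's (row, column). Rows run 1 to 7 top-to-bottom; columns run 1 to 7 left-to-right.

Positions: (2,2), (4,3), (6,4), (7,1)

(1,5) (2,2) (3,6) (4,3) (5,7) (6,4) (7,1)

Row 1: attacked by (2,2)→{1,2,3}; (4,3)→{3,6}; (6,4)→{4}; (7,1)→{1,7}. Safe: 5. Place at column 5.
Row 3: attacked by (1,5)→{3,5,7}; (2,2)→{1,2,3}; (4,3)→{2,3,4}; (6,4)→{1,4,7}; (7,1)→{1,5}. Safe: 6. Place at column 6.
Row 5: attacked by (1,5)→{1,5}; (2,2)→{2,5}; (3,6)→{4,6}; (4,3)→{2,3,4}; (6,4)→{3,4,5}; (7,1)→{1,3}. Safe: 7. Place at column 7.
Columns [5, 2, 6, 3, 7, 4, 1], r−c [-4, 0, -3, 1, -2, 2, 6], r+c [6, 4, 9, 7, 12, 10, 8] are all distinct, so no two queens attack.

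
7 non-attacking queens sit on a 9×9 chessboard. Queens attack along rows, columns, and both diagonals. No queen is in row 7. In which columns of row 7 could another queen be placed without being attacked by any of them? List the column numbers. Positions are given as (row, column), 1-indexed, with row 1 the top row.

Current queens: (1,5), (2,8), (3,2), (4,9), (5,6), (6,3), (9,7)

columns 1

(1,5) attacks row 7 at column 5.
(2,8) attacks row 7 at column 8 and diagonals 3.
(3,2) attacks row 7 at column 2 and diagonals 6.
(4,9) attacks row 7 at column 9 and diagonals 6.
(5,6) attacks row 7 at column 6 and diagonals 4, 8.
(6,3) attacks row 7 at column 3 and diagonals 2, 4.
(9,7) attacks row 7 at column 7 and diagonals 5, 9.
Attacked columns: {2, 3, 4, 5, 6, 7, 8, 9}. Safe: {1}.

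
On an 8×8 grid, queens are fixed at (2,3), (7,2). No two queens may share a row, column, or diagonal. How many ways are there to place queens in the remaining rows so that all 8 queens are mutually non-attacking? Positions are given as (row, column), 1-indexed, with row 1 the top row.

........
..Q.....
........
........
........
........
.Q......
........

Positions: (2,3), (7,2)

5

Branch on row 1: col 1 → 0; col 5 → 0; col 6 → 4; col 7 → 1.
Sum: 0 + 0 + 4 + 1 = 5.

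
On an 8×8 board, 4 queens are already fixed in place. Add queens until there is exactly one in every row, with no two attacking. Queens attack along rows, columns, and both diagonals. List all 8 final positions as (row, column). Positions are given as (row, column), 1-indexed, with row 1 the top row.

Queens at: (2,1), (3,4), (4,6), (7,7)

Row 1: attacked by (2,1)→{1,2}; (3,4)→{2,4,6}; (4,6)→{3,6}; (7,7)→{1,7}. Safe: 5, 8. Place at column 5.
Row 5: attacked by (1,5)→{1,5}; (2,1)→{1,4}; (3,4)→{2,4,6}; (4,6)→{5,6,7}; (7,7)→{5,7}. Safe: 3, 8. Place at column 8.
Row 6: attacked by (1,5)→{5}; (2,1)→{1,5}; (3,4)→{1,4,7}; (4,6)→{4,6,8}; (5,8)→{7,8}; (7,7)→{6,7,8}. Safe: 2, 3. Place at column 2.
Row 8: attacked by (1,5)→{5}; (2,1)→{1,7}; (3,4)→{4}; (4,6)→{2,6}; (5,8)→{5,8}; (6,2)→{2,4}; (7,7)→{6,7,8}. Safe: 3. Place at column 3.
Columns [5, 1, 4, 6, 8, 2, 7, 3], r−c [-4, 1, -1, -2, -3, 4, 0, 5], r+c [6, 3, 7, 10, 13, 8, 14, 11] are all distinct, so no two queens attack.

(1,5) (2,1) (3,4) (4,6) (5,8) (6,2) (7,7) (8,3)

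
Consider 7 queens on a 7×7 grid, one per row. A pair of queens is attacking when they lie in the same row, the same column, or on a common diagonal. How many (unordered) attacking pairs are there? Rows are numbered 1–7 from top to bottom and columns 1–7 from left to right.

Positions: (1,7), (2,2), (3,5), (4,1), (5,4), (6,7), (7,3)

2

Same column: (1,7)–(6,7) (column 7).
Same diagonal: (1,7)–(3,5) (|1−3| = |7−5| = 2).
Total attacking pairs: 2.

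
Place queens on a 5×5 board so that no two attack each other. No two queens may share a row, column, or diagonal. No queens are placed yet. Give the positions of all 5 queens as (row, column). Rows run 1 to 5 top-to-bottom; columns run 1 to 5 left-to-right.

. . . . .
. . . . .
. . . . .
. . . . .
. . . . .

Row 1: Safe: 1, 2, 3, 4, 5. Place at column 2.
Row 2: attacked by (1,2)→{1,2,3}. Safe: 4, 5. Place at column 5.
Row 3: attacked by (1,2)→{2,4}; (2,5)→{4,5}. Safe: 1, 3. Place at column 3.
Row 4: attacked by (1,2)→{2,5}; (2,5)→{3,5}; (3,3)→{2,3,4}. Safe: 1. Place at column 1.
Row 5: attacked by (1,2)→{2}; (2,5)→{2,5}; (3,3)→{1,3,5}; (4,1)→{1,2}. Safe: 4. Place at column 4.
Columns [2, 5, 3, 1, 4], r−c [-1, -3, 0, 3, 1], r+c [3, 7, 6, 5, 9] are all distinct, so no two queens attack.

(1,2) (2,5) (3,3) (4,1) (5,4)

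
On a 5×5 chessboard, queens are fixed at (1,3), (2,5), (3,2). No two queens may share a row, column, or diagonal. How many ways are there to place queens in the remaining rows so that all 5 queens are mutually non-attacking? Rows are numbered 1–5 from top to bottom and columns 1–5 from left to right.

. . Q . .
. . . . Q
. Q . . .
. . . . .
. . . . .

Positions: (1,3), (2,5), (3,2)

1

Branch on row 4: col 4 → 1.
Sum: 1 = 1.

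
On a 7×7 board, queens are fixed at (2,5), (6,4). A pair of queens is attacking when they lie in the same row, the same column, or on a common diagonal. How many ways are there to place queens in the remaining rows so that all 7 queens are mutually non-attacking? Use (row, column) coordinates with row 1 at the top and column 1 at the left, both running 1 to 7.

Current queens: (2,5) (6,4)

2

Branch on row 1: col 1 → 0; col 2 → 1; col 3 → 0; col 7 → 1.
Sum: 0 + 1 + 0 + 1 = 2.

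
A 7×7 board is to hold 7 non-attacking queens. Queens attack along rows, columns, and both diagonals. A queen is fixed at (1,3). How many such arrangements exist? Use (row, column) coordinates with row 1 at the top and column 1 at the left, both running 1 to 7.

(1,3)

6

Branch on row 2: col 1 → 2; col 5 → 1; col 6 → 1; col 7 → 2.
Sum: 2 + 1 + 1 + 2 = 6.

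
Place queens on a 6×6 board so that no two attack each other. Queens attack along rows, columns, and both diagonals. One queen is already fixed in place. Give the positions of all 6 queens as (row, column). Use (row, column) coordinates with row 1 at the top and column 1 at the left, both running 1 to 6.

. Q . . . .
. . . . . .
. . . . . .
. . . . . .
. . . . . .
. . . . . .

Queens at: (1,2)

(1,2) (2,4) (3,6) (4,1) (5,3) (6,5)

Row 2: attacked by (1,2)→{1,2,3}. Safe: 4, 5, 6. Place at column 4.
Row 3: attacked by (1,2)→{2,4}; (2,4)→{3,4,5}. Safe: 1, 6. Place at column 6.
Row 4: attacked by (1,2)→{2,5}; (2,4)→{2,4,6}; (3,6)→{5,6}. Safe: 1, 3. Place at column 1.
Row 5: attacked by (1,2)→{2,6}; (2,4)→{1,4}; (3,6)→{4,6}; (4,1)→{1,2}. Safe: 3, 5. Place at column 3.
Row 6: attacked by (1,2)→{2}; (2,4)→{4}; (3,6)→{3,6}; (4,1)→{1,3}; (5,3)→{2,3,4}. Safe: 5. Place at column 5.
Columns [2, 4, 6, 1, 3, 5], r−c [-1, -2, -3, 3, 2, 1], r+c [3, 6, 9, 5, 8, 11] are all distinct, so no two queens attack.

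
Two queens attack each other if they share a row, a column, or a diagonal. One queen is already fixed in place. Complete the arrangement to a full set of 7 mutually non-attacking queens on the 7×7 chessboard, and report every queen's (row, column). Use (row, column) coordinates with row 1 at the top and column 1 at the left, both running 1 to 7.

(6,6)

(1,5) (2,1) (3,4) (4,7) (5,3) (6,6) (7,2)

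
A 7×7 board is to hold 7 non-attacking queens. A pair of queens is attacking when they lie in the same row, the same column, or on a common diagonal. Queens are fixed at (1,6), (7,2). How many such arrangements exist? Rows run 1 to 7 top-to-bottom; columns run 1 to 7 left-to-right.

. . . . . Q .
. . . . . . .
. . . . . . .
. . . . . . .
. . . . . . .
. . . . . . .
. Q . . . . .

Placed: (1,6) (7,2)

4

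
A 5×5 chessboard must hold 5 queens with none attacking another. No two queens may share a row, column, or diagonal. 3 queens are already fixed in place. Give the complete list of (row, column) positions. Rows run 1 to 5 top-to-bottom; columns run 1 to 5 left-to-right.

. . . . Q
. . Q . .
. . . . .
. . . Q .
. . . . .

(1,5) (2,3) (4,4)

Row 3: attacked by (1,5)→{3,5}; (2,3)→{2,3,4}; (4,4)→{3,4,5}. Safe: 1. Place at column 1.
Row 5: attacked by (1,5)→{1,5}; (2,3)→{3}; (3,1)→{1,3}; (4,4)→{3,4,5}. Safe: 2. Place at column 2.
Columns [5, 3, 1, 4, 2], r−c [-4, -1, 2, 0, 3], r+c [6, 5, 4, 8, 7] are all distinct, so no two queens attack.

(1,5) (2,3) (3,1) (4,4) (5,2)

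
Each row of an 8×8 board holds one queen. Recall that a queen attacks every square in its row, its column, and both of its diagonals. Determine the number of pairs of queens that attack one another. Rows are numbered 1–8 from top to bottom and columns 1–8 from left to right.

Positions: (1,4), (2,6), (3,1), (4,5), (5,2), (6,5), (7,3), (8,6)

3

Same column: (2,6)–(8,6) (column 6); (4,5)–(6,5) (column 5).
Same diagonal: (3,1)–(8,6) (|3−8| = |1−6| = 5).
Total attacking pairs: 3.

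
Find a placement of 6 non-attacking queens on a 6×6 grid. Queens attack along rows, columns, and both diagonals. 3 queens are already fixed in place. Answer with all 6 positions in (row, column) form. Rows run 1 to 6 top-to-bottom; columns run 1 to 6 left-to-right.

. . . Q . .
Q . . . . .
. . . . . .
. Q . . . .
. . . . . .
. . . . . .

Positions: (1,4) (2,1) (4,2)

(1,4) (2,1) (3,5) (4,2) (5,6) (6,3)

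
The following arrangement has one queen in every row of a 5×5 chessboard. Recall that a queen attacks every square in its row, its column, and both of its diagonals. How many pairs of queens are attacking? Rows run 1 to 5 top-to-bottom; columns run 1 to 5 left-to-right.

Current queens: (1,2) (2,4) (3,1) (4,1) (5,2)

Same column: (1,2)–(5,2) (column 2); (3,1)–(4,1) (column 1).
Same diagonal: (4,1)–(5,2) (|4−5| = |1−2| = 1).
Total attacking pairs: 3.

3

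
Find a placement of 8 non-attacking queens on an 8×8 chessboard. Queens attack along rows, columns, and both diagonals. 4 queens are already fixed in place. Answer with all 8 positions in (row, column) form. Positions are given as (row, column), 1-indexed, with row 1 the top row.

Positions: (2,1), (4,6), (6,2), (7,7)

(1,5) (2,1) (3,4) (4,6) (5,8) (6,2) (7,7) (8,3)

Row 1: attacked by (2,1)→{1,2}; (4,6)→{3,6}; (6,2)→{2,7}; (7,7)→{1,7}. Safe: 4, 5, 8. Place at column 5.
Row 3: attacked by (1,5)→{3,5,7}; (2,1)→{1,2}; (4,6)→{5,6,7}; (6,2)→{2,5}; (7,7)→{3,7}. Safe: 4, 8. Place at column 4.
Row 5: attacked by (1,5)→{1,5}; (2,1)→{1,4}; (3,4)→{2,4,6}; (4,6)→{5,6,7}; (6,2)→{1,2,3}; (7,7)→{5,7}. Safe: 8. Place at column 8.
Row 8: attacked by (1,5)→{5}; (2,1)→{1,7}; (3,4)→{4}; (4,6)→{2,6}; (5,8)→{5,8}; (6,2)→{2,4}; (7,7)→{6,7,8}. Safe: 3. Place at column 3.
Columns [5, 1, 4, 6, 8, 2, 7, 3], r−c [-4, 1, -1, -2, -3, 4, 0, 5], r+c [6, 3, 7, 10, 13, 8, 14, 11] are all distinct, so no two queens attack.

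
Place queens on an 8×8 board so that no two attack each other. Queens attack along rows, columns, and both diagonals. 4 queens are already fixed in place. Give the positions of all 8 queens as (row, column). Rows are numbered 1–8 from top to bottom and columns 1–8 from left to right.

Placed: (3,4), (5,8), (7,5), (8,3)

(1,1) (2,7) (3,4) (4,6) (5,8) (6,2) (7,5) (8,3)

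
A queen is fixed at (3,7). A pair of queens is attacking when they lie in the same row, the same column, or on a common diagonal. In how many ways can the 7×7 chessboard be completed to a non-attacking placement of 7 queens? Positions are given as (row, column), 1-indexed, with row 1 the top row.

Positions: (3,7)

6

Branch on row 1: col 1 → 1; col 2 → 1; col 3 → 1; col 4 → 1; col 6 → 2.
Sum: 1 + 1 + 1 + 1 + 2 = 6.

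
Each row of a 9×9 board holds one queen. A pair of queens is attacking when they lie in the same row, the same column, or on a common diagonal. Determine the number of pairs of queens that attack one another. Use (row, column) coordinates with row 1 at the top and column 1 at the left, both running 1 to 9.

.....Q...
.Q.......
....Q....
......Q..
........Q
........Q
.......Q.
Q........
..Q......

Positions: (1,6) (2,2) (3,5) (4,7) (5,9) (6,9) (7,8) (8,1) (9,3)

Same column: (5,9)–(6,9) (column 9).
Same diagonal: (4,7)–(6,9) (|4−6| = |7−9| = 2); (6,9)–(7,8) (|6−7| = |9−8| = 1).
Total attacking pairs: 3.

3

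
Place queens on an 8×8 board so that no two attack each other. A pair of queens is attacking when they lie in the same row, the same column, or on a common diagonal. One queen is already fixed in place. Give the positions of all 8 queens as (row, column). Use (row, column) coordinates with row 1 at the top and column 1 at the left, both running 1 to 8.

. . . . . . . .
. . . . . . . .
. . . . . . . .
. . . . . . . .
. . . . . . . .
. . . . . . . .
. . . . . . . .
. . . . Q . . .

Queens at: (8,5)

Row 1: attacked by (8,5)→{5}. Safe: 1, 2, 3, 4, 6, 7, 8. Place at column 3.
Row 2: attacked by (1,3)→{2,3,4}; (8,5)→{5}. Safe: 1, 6, 7, 8. Place at column 7.
Row 3: attacked by (1,3)→{1,3,5}; (2,7)→{6,7,8}; (8,5)→{5}. Safe: 2, 4. Place at column 2.
Row 4: attacked by (1,3)→{3,6}; (2,7)→{5,7}; (3,2)→{1,2,3}; (8,5)→{1,5}. Safe: 4, 8. Place at column 8.
Row 5: attacked by (1,3)→{3,7}; (2,7)→{4,7}; (3,2)→{2,4}; (4,8)→{7,8}; (8,5)→{2,5,8}. Safe: 1, 6. Place at column 6.
Row 6: attacked by (1,3)→{3,8}; (2,7)→{3,7}; (3,2)→{2,5}; (4,8)→{6,8}; (5,6)→{5,6,7}; (8,5)→{3,5,7}. Safe: 1, 4. Place at column 4.
Row 7: attacked by (1,3)→{3}; (2,7)→{2,7}; (3,2)→{2,6}; (4,8)→{5,8}; (5,6)→{4,6,8}; (6,4)→{3,4,5}; (8,5)→{4,5,6}. Safe: 1. Place at column 1.
Columns [3, 7, 2, 8, 6, 4, 1, 5], r−c [-2, -5, 1, -4, -1, 2, 6, 3], r+c [4, 9, 5, 12, 11, 10, 8, 13] are all distinct, so no two queens attack.

(1,3) (2,7) (3,2) (4,8) (5,6) (6,4) (7,1) (8,5)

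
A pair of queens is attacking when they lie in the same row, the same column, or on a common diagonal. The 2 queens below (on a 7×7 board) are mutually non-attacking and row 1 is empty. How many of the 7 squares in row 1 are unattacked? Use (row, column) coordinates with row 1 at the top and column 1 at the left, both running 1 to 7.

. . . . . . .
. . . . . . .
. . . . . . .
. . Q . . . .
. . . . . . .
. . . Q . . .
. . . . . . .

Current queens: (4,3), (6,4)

4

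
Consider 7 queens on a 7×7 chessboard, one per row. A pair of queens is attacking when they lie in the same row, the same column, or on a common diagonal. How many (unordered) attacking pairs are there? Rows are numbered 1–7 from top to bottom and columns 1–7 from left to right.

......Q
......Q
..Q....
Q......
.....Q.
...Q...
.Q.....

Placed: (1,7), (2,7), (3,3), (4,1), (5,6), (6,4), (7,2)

2

Same column: (1,7)–(2,7) (column 7).
Same diagonal: (2,7)–(7,2) (|2−7| = |7−2| = 5).
Total attacking pairs: 2.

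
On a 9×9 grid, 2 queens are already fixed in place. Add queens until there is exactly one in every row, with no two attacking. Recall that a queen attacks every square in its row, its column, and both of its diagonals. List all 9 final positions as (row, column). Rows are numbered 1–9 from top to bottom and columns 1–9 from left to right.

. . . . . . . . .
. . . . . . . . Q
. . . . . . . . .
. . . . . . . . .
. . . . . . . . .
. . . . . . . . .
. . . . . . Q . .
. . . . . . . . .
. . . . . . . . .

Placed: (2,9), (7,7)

(1,2) (2,9) (3,5) (4,3) (5,8) (6,4) (7,7) (8,1) (9,6)

Row 1: attacked by (2,9)→{8,9}; (7,7)→{1,7}. Safe: 2, 3, 4, 5, 6. Place at column 2.
Row 3: attacked by (1,2)→{2,4}; (2,9)→{8,9}; (7,7)→{3,7}. Safe: 1, 5, 6. Place at column 5.
Row 4: attacked by (1,2)→{2,5}; (2,9)→{7,9}; (3,5)→{4,5,6}; (7,7)→{4,7}. Safe: 1, 3, 8. Place at column 3.
Row 5: attacked by (1,2)→{2,6}; (2,9)→{6,9}; (3,5)→{3,5,7}; (4,3)→{2,3,4}; (7,7)→{5,7,9}. Safe: 1, 8. Place at column 8.
Row 6: attacked by (1,2)→{2,7}; (2,9)→{5,9}; (3,5)→{2,5,8}; (4,3)→{1,3,5}; (5,8)→{7,8,9}; (7,7)→{6,7,8}. Safe: 4. Place at column 4.
Row 8: attacked by (1,2)→{2,9}; (2,9)→{3,9}; (3,5)→{5}; (4,3)→{3,7}; (5,8)→{5,8}; (6,4)→{2,4,6}; (7,7)→{6,7,8}. Safe: 1. Place at column 1.
Row 9: attacked by (1,2)→{2}; (2,9)→{2,9}; (3,5)→{5}; (4,3)→{3,8}; (5,8)→{4,8}; (6,4)→{1,4,7}; (7,7)→{5,7,9}; (8,1)→{1,2}. Safe: 6. Place at column 6.
Columns [2, 9, 5, 3, 8, 4, 7, 1, 6], r−c [-1, -7, -2, 1, -3, 2, 0, 7, 3], r+c [3, 11, 8, 7, 13, 10, 14, 9, 15] are all distinct, so no two queens attack.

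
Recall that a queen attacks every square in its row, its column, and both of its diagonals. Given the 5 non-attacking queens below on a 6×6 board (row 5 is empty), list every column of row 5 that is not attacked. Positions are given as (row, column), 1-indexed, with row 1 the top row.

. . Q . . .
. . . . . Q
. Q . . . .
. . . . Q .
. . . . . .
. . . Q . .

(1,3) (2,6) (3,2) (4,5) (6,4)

(1,3) attacks row 5 at column 3.
(2,6) attacks row 5 at column 6 and diagonals 3.
(3,2) attacks row 5 at column 2 and diagonals 4.
(4,5) attacks row 5 at column 5 and diagonals 4, 6.
(6,4) attacks row 5 at column 4 and diagonals 3, 5.
Attacked columns: {2, 3, 4, 5, 6}. Safe: {1}.

columns 1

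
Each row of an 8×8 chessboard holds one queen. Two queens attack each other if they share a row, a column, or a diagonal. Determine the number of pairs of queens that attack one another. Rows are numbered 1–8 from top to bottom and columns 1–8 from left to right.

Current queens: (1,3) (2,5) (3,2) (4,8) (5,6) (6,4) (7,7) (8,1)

0

All columns are distinct and no two queens satisfy |Δrow| = |Δcol|, so no pair attacks.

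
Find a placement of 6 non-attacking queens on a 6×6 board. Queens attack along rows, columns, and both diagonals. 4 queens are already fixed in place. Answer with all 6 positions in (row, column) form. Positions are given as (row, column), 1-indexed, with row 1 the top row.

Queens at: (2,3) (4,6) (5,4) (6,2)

Row 1: attacked by (2,3)→{2,3,4}; (4,6)→{3,6}; (5,4)→{4}; (6,2)→{2}. Safe: 1, 5. Place at column 5.
Row 3: attacked by (1,5)→{3,5}; (2,3)→{2,3,4}; (4,6)→{5,6}; (5,4)→{2,4,6}; (6,2)→{2,5}. Safe: 1. Place at column 1.
Columns [5, 3, 1, 6, 4, 2], r−c [-4, -1, 2, -2, 1, 4], r+c [6, 5, 4, 10, 9, 8] are all distinct, so no two queens attack.

(1,5) (2,3) (3,1) (4,6) (5,4) (6,2)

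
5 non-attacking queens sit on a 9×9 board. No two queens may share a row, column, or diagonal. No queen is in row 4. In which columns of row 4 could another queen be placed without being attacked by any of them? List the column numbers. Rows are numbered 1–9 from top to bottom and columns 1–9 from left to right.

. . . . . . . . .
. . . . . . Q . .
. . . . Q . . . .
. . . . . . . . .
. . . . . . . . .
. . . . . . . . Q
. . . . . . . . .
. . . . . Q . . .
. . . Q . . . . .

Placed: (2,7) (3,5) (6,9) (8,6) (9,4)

(2,7) attacks row 4 at column 7 and diagonals 5, 9.
(3,5) attacks row 4 at column 5 and diagonals 4, 6.
(6,9) attacks row 4 at column 9 and diagonals 7.
(8,6) attacks row 4 at column 6 and diagonals 2.
(9,4) attacks row 4 at column 4 and diagonals 9.
Attacked columns: {2, 4, 5, 6, 7, 9}. Safe: {1, 3, 8}.

columns 1, 3, 8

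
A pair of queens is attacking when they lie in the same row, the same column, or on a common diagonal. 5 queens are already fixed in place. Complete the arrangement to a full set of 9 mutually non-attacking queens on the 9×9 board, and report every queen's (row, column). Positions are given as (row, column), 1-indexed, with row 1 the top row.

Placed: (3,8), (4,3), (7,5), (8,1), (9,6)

Row 1: attacked by (3,8)→{6,8}; (4,3)→{3,6}; (7,5)→{5}; (8,1)→{1,8}; (9,6)→{6}. Safe: 2, 4, 7, 9. Place at column 4.
Row 2: attacked by (1,4)→{3,4,5}; (3,8)→{7,8,9}; (4,3)→{1,3,5}; (7,5)→{5}; (8,1)→{1,7}; (9,6)→{6}. Safe: 2. Place at column 2.
Row 5: attacked by (1,4)→{4,8}; (2,2)→{2,5}; (3,8)→{6,8}; (4,3)→{2,3,4}; (7,5)→{3,5,7}; (8,1)→{1,4}; (9,6)→{2,6}. Safe: 9. Place at column 9.
Row 6: attacked by (1,4)→{4,9}; (2,2)→{2,6}; (3,8)→{5,8}; (4,3)→{1,3,5}; (5,9)→{8,9}; (7,5)→{4,5,6}; (8,1)→{1,3}; (9,6)→{3,6,9}. Safe: 7. Place at column 7.
Columns [4, 2, 8, 3, 9, 7, 5, 1, 6], r−c [-3, 0, -5, 1, -4, -1, 2, 7, 3], r+c [5, 4, 11, 7, 14, 13, 12, 9, 15] are all distinct, so no two queens attack.

(1,4) (2,2) (3,8) (4,3) (5,9) (6,7) (7,5) (8,1) (9,6)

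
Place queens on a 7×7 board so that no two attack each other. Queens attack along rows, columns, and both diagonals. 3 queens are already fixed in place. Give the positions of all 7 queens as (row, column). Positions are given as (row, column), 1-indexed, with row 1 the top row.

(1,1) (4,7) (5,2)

(1,1) (2,3) (3,5) (4,7) (5,2) (6,4) (7,6)

Row 2: attacked by (1,1)→{1,2}; (4,7)→{5,7}; (5,2)→{2,5}. Safe: 3, 4, 6. Place at column 3.
Row 3: attacked by (1,1)→{1,3}; (2,3)→{2,3,4}; (4,7)→{6,7}; (5,2)→{2,4}. Safe: 5. Place at column 5.
Row 6: attacked by (1,1)→{1,6}; (2,3)→{3,7}; (3,5)→{2,5}; (4,7)→{5,7}; (5,2)→{1,2,3}. Safe: 4. Place at column 4.
Row 7: attacked by (1,1)→{1,7}; (2,3)→{3}; (3,5)→{1,5}; (4,7)→{4,7}; (5,2)→{2,4}; (6,4)→{3,4,5}. Safe: 6. Place at column 6.
Columns [1, 3, 5, 7, 2, 4, 6], r−c [0, -1, -2, -3, 3, 2, 1], r+c [2, 5, 8, 11, 7, 10, 13] are all distinct, so no two queens attack.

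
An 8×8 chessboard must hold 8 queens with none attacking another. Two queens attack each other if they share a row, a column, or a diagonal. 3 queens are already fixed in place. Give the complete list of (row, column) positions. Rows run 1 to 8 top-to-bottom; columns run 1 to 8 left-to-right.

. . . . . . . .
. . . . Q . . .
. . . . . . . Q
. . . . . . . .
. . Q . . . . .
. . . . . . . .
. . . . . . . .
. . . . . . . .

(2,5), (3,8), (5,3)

Row 1: attacked by (2,5)→{4,5,6}; (3,8)→{6,8}; (5,3)→{3,7}. Safe: 1, 2. Place at column 1.
Row 4: attacked by (1,1)→{1,4}; (2,5)→{3,5,7}; (3,8)→{7,8}; (5,3)→{2,3,4}. Safe: 6. Place at column 6.
Row 6: attacked by (1,1)→{1,6}; (2,5)→{1,5}; (3,8)→{5,8}; (4,6)→{4,6,8}; (5,3)→{2,3,4}. Safe: 7. Place at column 7.
Row 7: attacked by (1,1)→{1,7}; (2,5)→{5}; (3,8)→{4,8}; (4,6)→{3,6}; (5,3)→{1,3,5}; (6,7)→{6,7,8}. Safe: 2. Place at column 2.
Row 8: attacked by (1,1)→{1,8}; (2,5)→{5}; (3,8)→{3,8}; (4,6)→{2,6}; (5,3)→{3,6}; (6,7)→{5,7}; (7,2)→{1,2,3}. Safe: 4. Place at column 4.
Columns [1, 5, 8, 6, 3, 7, 2, 4], r−c [0, -3, -5, -2, 2, -1, 5, 4], r+c [2, 7, 11, 10, 8, 13, 9, 12] are all distinct, so no two queens attack.

(1,1) (2,5) (3,8) (4,6) (5,3) (6,7) (7,2) (8,4)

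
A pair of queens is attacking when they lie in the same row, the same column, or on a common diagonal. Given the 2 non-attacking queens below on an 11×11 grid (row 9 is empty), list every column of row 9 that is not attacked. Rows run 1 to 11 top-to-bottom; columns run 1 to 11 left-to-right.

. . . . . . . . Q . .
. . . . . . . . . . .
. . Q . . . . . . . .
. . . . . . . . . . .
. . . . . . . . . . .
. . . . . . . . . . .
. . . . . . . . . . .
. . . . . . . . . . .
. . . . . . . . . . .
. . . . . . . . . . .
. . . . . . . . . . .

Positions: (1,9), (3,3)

columns 2, 4, 5, 6, 7, 8, 10, 11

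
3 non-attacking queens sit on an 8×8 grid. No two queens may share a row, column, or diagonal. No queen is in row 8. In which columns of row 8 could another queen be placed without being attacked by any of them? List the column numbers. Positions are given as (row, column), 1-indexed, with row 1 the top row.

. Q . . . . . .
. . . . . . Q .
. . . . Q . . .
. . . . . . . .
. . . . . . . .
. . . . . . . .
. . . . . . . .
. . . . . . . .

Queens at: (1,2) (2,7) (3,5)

columns 3, 4, 6, 8

(1,2) attacks row 8 at column 2.
(2,7) attacks row 8 at column 7 and diagonals 1.
(3,5) attacks row 8 at column 5.
Attacked columns: {1, 2, 5, 7}. Safe: {3, 4, 6, 8}.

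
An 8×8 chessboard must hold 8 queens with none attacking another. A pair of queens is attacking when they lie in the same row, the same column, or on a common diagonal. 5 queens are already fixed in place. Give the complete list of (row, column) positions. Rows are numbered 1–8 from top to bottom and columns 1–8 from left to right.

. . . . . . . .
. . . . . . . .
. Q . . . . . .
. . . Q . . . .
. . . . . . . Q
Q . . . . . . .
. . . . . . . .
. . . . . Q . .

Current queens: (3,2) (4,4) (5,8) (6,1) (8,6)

Row 1: attacked by (3,2)→{2,4}; (4,4)→{1,4,7}; (5,8)→{4,8}; (6,1)→{1,6}; (8,6)→{6}. Safe: 3, 5. Place at column 5.
Row 2: attacked by (1,5)→{4,5,6}; (3,2)→{1,2,3}; (4,4)→{2,4,6}; (5,8)→{5,8}; (6,1)→{1,5}; (8,6)→{6}. Safe: 7. Place at column 7.
Row 7: attacked by (1,5)→{5}; (2,7)→{2,7}; (3,2)→{2,6}; (4,4)→{1,4,7}; (5,8)→{6,8}; (6,1)→{1,2}; (8,6)→{5,6,7}. Safe: 3. Place at column 3.
Columns [5, 7, 2, 4, 8, 1, 3, 6], r−c [-4, -5, 1, 0, -3, 5, 4, 2], r+c [6, 9, 5, 8, 13, 7, 10, 14] are all distinct, so no two queens attack.

(1,5) (2,7) (3,2) (4,4) (5,8) (6,1) (7,3) (8,6)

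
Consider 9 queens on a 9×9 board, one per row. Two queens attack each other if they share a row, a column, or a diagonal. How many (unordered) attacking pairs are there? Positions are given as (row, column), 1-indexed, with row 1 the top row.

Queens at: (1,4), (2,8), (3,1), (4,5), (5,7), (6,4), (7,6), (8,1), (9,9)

5

Same column: (1,4)–(6,4) (column 4); (3,1)–(8,1) (column 1).
Same diagonal: (2,8)–(6,4) (|2−6| = |8−4| = 4); (3,1)–(6,4) (|3−6| = |1−4| = 3); (4,5)–(8,1) (|4−8| = |5−1| = 4).
Total attacking pairs: 5.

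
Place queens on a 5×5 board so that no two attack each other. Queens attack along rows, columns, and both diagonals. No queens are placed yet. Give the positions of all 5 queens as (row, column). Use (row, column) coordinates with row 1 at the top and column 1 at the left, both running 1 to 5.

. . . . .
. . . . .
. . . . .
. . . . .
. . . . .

(1,3) (2,1) (3,4) (4,2) (5,5)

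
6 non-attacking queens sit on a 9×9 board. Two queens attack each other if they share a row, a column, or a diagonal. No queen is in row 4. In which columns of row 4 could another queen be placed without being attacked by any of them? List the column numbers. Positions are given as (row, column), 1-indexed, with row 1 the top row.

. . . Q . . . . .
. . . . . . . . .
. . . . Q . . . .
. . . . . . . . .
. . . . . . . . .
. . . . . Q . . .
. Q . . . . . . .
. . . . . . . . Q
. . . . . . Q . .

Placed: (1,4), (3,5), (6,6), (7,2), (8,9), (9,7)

columns 3

(1,4) attacks row 4 at column 4 and diagonals 1, 7.
(3,5) attacks row 4 at column 5 and diagonals 4, 6.
(6,6) attacks row 4 at column 6 and diagonals 4, 8.
(7,2) attacks row 4 at column 2 and diagonals 5.
(8,9) attacks row 4 at column 9 and diagonals 5.
(9,7) attacks row 4 at column 7 and diagonals 2.
Attacked columns: {1, 2, 4, 5, 6, 7, 8, 9}. Safe: {3}.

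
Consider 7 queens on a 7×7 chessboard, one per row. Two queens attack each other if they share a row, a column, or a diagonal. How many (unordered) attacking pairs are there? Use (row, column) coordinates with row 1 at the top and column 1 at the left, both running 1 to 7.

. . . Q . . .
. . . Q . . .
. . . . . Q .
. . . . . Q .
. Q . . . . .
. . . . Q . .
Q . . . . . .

4

Same column: (1,4)–(2,4) (column 4); (3,6)–(4,6) (column 6).
Same diagonal: (1,4)–(3,6) (|1−3| = |4−6| = 2); (2,4)–(4,6) (|2−4| = |4−6| = 2).
Total attacking pairs: 4.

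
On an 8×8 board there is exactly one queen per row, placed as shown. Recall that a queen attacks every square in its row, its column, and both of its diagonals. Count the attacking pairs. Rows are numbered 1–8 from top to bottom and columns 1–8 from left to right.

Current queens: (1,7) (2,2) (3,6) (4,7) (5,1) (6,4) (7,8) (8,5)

2

Same column: (1,7)–(4,7) (column 7).
Same diagonal: (3,6)–(4,7) (|3−4| = |6−7| = 1).
Total attacking pairs: 2.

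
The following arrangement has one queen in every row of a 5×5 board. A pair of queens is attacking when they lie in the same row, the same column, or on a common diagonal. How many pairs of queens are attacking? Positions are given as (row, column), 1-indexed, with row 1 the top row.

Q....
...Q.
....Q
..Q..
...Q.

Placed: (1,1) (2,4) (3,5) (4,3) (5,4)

3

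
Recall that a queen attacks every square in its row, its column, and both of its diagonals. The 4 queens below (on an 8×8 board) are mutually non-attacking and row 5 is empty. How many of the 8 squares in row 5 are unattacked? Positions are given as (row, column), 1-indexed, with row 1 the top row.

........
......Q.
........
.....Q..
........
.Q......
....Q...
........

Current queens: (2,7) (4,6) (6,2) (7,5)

1

(2,7) attacks row 5 at column 7 and diagonals 4.
(4,6) attacks row 5 at column 6 and diagonals 5, 7.
(6,2) attacks row 5 at column 2 and diagonals 1, 3.
(7,5) attacks row 5 at column 5 and diagonals 3, 7.
Attacked columns: {1, 2, 3, 4, 5, 6, 7}. Safe: {8}.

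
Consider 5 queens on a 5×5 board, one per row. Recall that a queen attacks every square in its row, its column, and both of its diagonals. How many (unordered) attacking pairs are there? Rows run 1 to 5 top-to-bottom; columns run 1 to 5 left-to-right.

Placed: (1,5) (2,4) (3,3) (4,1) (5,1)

7

Same column: (4,1)–(5,1) (column 1).
Same diagonal: (1,5)–(2,4) (|1−2| = |5−4| = 1); (1,5)–(3,3) (|1−3| = |5−3| = 2); (1,5)–(5,1) (|1−5| = |5−1| = 4); (2,4)–(3,3) (|2−3| = |4−3| = 1); (2,4)–(5,1) (|2−5| = |4−1| = 3); (3,3)–(5,1) (|3−5| = |3−1| = 2).
Total attacking pairs: 7.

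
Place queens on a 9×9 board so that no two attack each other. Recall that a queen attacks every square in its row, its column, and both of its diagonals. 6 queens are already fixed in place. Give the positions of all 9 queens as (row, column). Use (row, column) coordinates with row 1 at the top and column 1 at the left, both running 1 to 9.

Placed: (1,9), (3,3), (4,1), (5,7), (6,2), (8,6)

Row 2: attacked by (1,9)→{8,9}; (3,3)→{2,3,4}; (4,1)→{1,3}; (5,7)→{4,7}; (6,2)→{2,6}; (8,6)→{6}. Safe: 5. Place at column 5.
Row 7: attacked by (1,9)→{3,9}; (2,5)→{5}; (3,3)→{3,7}; (4,1)→{1,4}; (5,7)→{5,7,9}; (6,2)→{1,2,3}; (8,6)→{5,6,7}. Safe: 8. Place at column 8.
Row 9: attacked by (1,9)→{1,9}; (2,5)→{5}; (3,3)→{3,9}; (4,1)→{1,6}; (5,7)→{3,7}; (6,2)→{2,5}; (7,8)→{6,8}; (8,6)→{5,6,7}. Safe: 4. Place at column 4.
Columns [9, 5, 3, 1, 7, 2, 8, 6, 4], r−c [-8, -3, 0, 3, -2, 4, -1, 2, 5], r+c [10, 7, 6, 5, 12, 8, 15, 14, 13] are all distinct, so no two queens attack.

(1,9) (2,5) (3,3) (4,1) (5,7) (6,2) (7,8) (8,6) (9,4)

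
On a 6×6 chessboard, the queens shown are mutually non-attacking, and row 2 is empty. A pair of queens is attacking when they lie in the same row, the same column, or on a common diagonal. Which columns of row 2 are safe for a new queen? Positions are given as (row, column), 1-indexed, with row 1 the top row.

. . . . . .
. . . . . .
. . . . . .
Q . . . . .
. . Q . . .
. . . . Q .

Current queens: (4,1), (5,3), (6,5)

columns 2, 4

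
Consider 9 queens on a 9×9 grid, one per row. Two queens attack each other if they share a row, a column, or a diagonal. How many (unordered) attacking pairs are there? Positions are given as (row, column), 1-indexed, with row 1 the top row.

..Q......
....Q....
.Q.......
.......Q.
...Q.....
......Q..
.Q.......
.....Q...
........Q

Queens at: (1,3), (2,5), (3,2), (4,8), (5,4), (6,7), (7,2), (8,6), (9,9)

Same column: (3,2)–(7,2) (column 2).
Same diagonal: (3,2)–(5,4) (|3−5| = |2−4| = 2); (5,4)–(7,2) (|5−7| = |4−2| = 2).
Total attacking pairs: 3.

3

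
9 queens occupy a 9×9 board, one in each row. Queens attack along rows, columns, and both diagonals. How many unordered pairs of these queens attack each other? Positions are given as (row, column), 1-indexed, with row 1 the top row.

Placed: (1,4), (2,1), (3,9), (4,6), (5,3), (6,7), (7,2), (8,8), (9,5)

All columns are distinct and no two queens satisfy |Δrow| = |Δcol|, so no pair attacks.

0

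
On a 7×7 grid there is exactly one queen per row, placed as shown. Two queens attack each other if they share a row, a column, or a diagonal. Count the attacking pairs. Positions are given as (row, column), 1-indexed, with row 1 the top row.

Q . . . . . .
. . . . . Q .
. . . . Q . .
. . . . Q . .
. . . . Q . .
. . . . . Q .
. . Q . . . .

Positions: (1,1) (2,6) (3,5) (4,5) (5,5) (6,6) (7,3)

9

Same column: (2,6)–(6,6) (column 6); (3,5)–(4,5) (column 5); (3,5)–(5,5) (column 5); (4,5)–(5,5) (column 5).
Same diagonal: (1,1)–(5,5) (|1−5| = |1−5| = 4); (1,1)–(6,6) (|1−6| = |1−6| = 5); (2,6)–(3,5) (|2−3| = |6−5| = 1); (5,5)–(6,6) (|5−6| = |5−6| = 1); (5,5)–(7,3) (|5−7| = |5−3| = 2).
Total attacking pairs: 9.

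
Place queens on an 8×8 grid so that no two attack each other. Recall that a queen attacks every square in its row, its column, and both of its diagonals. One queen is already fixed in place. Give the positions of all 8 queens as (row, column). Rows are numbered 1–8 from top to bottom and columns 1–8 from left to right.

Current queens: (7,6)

(1,5) (2,3) (3,8) (4,4) (5,7) (6,1) (7,6) (8,2)

Row 1: attacked by (7,6)→{6}. Safe: 1, 2, 3, 4, 5, 7, 8. Place at column 5.
Row 2: attacked by (1,5)→{4,5,6}; (7,6)→{1,6}. Safe: 2, 3, 7, 8. Place at column 3.
Row 3: attacked by (1,5)→{3,5,7}; (2,3)→{2,3,4}; (7,6)→{2,6}. Safe: 1, 8. Place at column 8.
Row 4: attacked by (1,5)→{2,5,8}; (2,3)→{1,3,5}; (3,8)→{7,8}; (7,6)→{3,6}. Safe: 4. Place at column 4.
Row 5: attacked by (1,5)→{1,5}; (2,3)→{3,6}; (3,8)→{6,8}; (4,4)→{3,4,5}; (7,6)→{4,6,8}. Safe: 2, 7. Place at column 7.
Row 6: attacked by (1,5)→{5}; (2,3)→{3,7}; (3,8)→{5,8}; (4,4)→{2,4,6}; (5,7)→{6,7,8}; (7,6)→{5,6,7}. Safe: 1. Place at column 1.
Row 8: attacked by (1,5)→{5}; (2,3)→{3}; (3,8)→{3,8}; (4,4)→{4,8}; (5,7)→{4,7}; (6,1)→{1,3}; (7,6)→{5,6,7}. Safe: 2. Place at column 2.
Columns [5, 3, 8, 4, 7, 1, 6, 2], r−c [-4, -1, -5, 0, -2, 5, 1, 6], r+c [6, 5, 11, 8, 12, 7, 13, 10] are all distinct, so no two queens attack.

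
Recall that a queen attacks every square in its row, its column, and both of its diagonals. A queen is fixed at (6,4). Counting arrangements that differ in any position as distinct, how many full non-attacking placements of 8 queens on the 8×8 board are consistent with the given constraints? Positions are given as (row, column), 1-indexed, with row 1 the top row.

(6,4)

Branch on row 1: col 1 → 2; col 2 → 2; col 3 → 3; col 5 → 1; col 6 → 2; col 7 → 2; col 8 → 0.
Sum: 2 + 2 + 3 + 1 + 2 + 2 + 0 = 12.

12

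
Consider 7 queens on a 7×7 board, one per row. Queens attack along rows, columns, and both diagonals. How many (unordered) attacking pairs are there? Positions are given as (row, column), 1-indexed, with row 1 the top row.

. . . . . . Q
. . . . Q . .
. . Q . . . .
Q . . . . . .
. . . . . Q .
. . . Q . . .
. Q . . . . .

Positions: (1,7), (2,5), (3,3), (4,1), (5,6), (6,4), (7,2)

All columns are distinct and no two queens satisfy |Δrow| = |Δcol|, so no pair attacks.

0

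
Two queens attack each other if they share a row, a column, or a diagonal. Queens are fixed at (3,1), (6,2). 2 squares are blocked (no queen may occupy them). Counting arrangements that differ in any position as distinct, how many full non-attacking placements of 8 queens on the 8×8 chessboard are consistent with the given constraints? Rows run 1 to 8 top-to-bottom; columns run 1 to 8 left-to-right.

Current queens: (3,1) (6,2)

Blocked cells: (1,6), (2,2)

5

Branch on row 1: col 4 → 3; col 5 → 1; col 8 → 1.
Sum: 3 + 1 + 1 = 5.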